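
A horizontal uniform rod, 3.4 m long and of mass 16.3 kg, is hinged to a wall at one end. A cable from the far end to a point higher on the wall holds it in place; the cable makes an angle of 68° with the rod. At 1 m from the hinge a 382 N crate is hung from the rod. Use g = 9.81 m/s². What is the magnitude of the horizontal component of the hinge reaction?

H_x ≈ 77.7 N

Take torques about the hinge: T sin 68° · 3.4 = 16.3×9.81×1.7 + 382×1 = 653.84 N·m.
So T = 653.84 / (0.9272 × 3.4) = 207.41 N.
ΣF_x = 0: H_x = T cos 68° = 77.696 N.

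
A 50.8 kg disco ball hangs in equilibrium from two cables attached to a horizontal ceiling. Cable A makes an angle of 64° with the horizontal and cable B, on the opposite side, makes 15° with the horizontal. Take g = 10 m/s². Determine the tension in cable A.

Weight W = 50.8 × 10 = 508 N acts straight down.
Horizontal: T_A cos 64° = T_B cos 15°  →  T_B = 0.4538 T_A.
Vertical: T_A sin 64° + T_B sin 15° = 508.
Substituting the horizontal relation into the vertical equation gives 1.016 T_A = 508, so T_A = 499.9 N.

T_A ≈ 500 N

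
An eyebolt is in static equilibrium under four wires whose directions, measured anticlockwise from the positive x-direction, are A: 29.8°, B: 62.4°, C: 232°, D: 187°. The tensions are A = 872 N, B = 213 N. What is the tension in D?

Resolve: ΣF_x = 872 cos 29.8° + 213 cos 62.4° + T_C cos 232° + T_D cos 187° = 0.
        ΣF_y = 872 sin 29.8° + 213 sin 62.4° + T_C sin 232° + T_D sin 187° = 0.
The known terms sum to (855.4, 622.1) N, so -0.6157 T_C − 0.9925 T_D = -855.4 and -0.7880 T_C − 0.1219 T_D = -622.1.
Solving simultaneously: T_C = 725.8 N, T_D = 411.6 N.

T_D ≈ 412 N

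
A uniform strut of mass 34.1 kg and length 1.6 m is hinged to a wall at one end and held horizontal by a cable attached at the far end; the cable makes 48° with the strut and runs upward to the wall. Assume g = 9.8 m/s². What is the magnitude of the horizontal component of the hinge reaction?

H_x ≈ 150 N

Take torques about the hinge: T sin 48° · 1.6 = 34.1×9.8×0.8 = 267.34 N·m.
So T = 267.34 / (0.7431 × 1.6) = 224.84 N.
ΣF_x = 0: H_x = T cos 48° = 150.45 N.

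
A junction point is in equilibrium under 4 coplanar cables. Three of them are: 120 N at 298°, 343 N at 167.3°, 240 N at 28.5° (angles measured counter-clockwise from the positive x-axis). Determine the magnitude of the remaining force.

Sum the known components: ΣF_x = -67.36 N, ΣF_y = 83.97 N.
For equilibrium the remaining force must supply (−ΣF_x, −ΣF_y) = (67.36, -83.97) N.
Magnitude = √((67.36)² + (-83.97)²) = 107.6 N; direction = atan2(-83.97, 67.36) = 308.7°.

F ≈ 108 N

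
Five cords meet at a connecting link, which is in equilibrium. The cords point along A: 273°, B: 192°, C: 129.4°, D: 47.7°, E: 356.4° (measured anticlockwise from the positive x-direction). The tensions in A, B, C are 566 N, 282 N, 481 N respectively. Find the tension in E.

T_E ≈ 305 N

Resolve: ΣF_x = 566 cos 273° + 282 cos 192° + 481 cos 129.4° + T_D cos 47.7° + T_E cos 356.4° = 0.
        ΣF_y = 566 sin 273° + 282 sin 192° + 481 sin 129.4° + T_D sin 47.7° + T_E sin 356.4° = 0.
The known terms sum to (-551.5, -252.2) N, so 0.6730 T_D + 0.9980 T_E = 551.5 and 0.7396 T_D − 0.0628 T_E = 252.2.
Solving simultaneously: T_D = 366.9 N, T_E = 305.2 N.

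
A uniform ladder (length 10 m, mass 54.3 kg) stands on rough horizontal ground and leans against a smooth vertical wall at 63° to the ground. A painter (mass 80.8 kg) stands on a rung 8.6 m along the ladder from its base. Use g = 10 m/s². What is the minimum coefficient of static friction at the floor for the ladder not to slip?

μ_min ≈ 0.364

ΣF_y = 0: N_floor = 54.3×10 + 80.8×10 = 1351 N.
Torques about the foot: N_wall · 10 sin 63° = 54.3×10×5 cos 63° + 80.8×10×8.6 cos 63° → N_wall = 492.4 N.
ΣF_x = 0: f_floor = N_wall = 492.4 N.
μ_min = f_floor / N_floor = 492.4 / 1351 = 0.3645.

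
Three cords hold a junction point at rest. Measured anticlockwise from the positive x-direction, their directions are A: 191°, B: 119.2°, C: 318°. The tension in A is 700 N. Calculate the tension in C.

T_C ≈ 2060 N

Resolve: ΣF_x = 700 cos 191° + T_B cos 119.2° + T_C cos 318° = 0.
        ΣF_y = 700 sin 191° + T_B sin 119.2° + T_C sin 318° = 0.
The known terms sum to (-687.1, -133.6) N, so -0.4879 T_B + 0.7431 T_C = 687.1 and 0.8729 T_B − 0.6691 T_C = 133.6.
Solving simultaneously: T_B = 1735 N, T_C = 2063 N.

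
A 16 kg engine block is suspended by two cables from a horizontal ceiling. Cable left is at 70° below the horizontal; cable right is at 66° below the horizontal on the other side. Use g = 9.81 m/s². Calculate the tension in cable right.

T_right ≈ 77.3 N

Weight W = 16 × 9.81 = 157 N acts straight down.
Horizontal: T_left cos 70° = T_right cos 66°  →  T_left = 1.189 T_right.
Vertical: T_left sin 70° + T_right sin 66° = 157.
Substituting the horizontal relation into the vertical equation gives 2.031 T_right = 157, so T_right = 77.28 N.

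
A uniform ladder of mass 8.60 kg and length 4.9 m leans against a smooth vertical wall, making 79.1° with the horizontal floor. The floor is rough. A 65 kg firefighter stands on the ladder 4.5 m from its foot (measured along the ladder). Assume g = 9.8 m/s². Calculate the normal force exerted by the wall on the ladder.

N_wall ≈ 121 N

Torques about the foot: N_wall · 4.9 sin 79.1° = 8.60×9.8×2.45 cos 79.1° + 65×9.8×4.5 cos 79.1° → N_wall = 120.77 N.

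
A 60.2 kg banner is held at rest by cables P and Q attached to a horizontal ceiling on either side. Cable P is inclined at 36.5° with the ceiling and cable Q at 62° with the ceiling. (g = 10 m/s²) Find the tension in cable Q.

Weight W = 60.2 × 10 = 602 N acts straight down.
Horizontal: T_P cos 36.5° = T_Q cos 62°  →  T_P = 0.584 T_Q.
Vertical: T_P sin 36.5° + T_Q sin 62° = 602.
Substituting the horizontal relation into the vertical equation gives 1.23 T_Q = 602, so T_Q = 489.3 N.

T_Q ≈ 489 N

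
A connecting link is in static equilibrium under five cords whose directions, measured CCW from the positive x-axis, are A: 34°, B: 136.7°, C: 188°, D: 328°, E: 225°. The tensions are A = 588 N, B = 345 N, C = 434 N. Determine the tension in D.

Resolve: ΣF_x = 588 cos 34° + 345 cos 136.7° + 434 cos 188° + T_D cos 328° + T_E cos 225° = 0.
        ΣF_y = 588 sin 34° + 345 sin 136.7° + 434 sin 188° + T_D sin 328° + T_E sin 225° = 0.
The known terms sum to (-193.4, 505) N, so 0.8480 T_D − 0.7071 T_E = 193.4 and -0.5299 T_D − 0.7071 T_E = -505.
Solving simultaneously: T_D = 506.8 N, T_E = 334.4 N.

T_D ≈ 507 N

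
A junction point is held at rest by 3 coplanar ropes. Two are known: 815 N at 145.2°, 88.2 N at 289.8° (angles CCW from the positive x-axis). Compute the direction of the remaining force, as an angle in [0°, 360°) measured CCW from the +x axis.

θ ≈ 329°

Sum the known components: ΣF_x = -639.4 N, ΣF_y = 382.1 N.
For equilibrium the remaining force must supply (−ΣF_x, −ΣF_y) = (639.4, -382.1) N.
Magnitude = √((639.4)² + (-382.1)²) = 744.9 N; direction = atan2(-382.1, 639.4) = 329.1°.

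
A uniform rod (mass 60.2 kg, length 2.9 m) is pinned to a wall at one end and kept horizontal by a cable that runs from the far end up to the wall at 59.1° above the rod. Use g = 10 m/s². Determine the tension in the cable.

Take torques about the hinge: T sin 59.1° · 2.9 = 60.2×10×1.45 = 872.9 N·m.
So T = 872.9 / (0.8581 × 2.9) = 350.79 N.

T ≈ 351 N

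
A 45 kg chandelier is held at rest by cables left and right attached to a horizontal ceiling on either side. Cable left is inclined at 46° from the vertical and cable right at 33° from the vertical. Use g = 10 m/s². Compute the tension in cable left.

Angles from the horizontal: cable left is 90° − 46° = 44°, cable right is 90° − 33° = 57°.
Weight W = 45 × 10 = 450 N acts straight down.
Horizontal: T_left cos 44° = T_right cos 57°  →  T_right = 1.321 T_left.
Vertical: T_left sin 44° + T_right sin 57° = 450.
Substituting the horizontal relation into the vertical equation gives 1.802 T_left = 450, so T_left = 249.7 N.

T_left ≈ 250 N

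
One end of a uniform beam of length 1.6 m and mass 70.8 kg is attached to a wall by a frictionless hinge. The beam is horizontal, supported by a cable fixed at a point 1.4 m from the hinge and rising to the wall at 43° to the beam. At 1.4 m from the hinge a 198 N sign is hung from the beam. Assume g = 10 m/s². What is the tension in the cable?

Take torques about the hinge: T sin 43° · 1.4 = 70.8×10×0.8 + 198×1.4 = 843.6 N·m.
So T = 843.6 / (0.6820 × 1.4) = 883.54 N.

T ≈ 884 N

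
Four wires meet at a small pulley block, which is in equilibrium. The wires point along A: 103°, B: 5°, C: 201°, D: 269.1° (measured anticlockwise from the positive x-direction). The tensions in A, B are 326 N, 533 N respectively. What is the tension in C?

Resolve: ΣF_x = 326 cos 103° + 533 cos 5° + T_C cos 201° + T_D cos 269.1° = 0.
        ΣF_y = 326 sin 103° + 533 sin 5° + T_C sin 201° + T_D sin 269.1° = 0.
The known terms sum to (457.6, 364.1) N, so -0.9336 T_C − 0.0157 T_D = -457.6 and -0.3584 T_C − 0.9999 T_D = -364.1.
Solving simultaneously: T_C = 487 N, T_D = 189.6 N.

T_C ≈ 487 N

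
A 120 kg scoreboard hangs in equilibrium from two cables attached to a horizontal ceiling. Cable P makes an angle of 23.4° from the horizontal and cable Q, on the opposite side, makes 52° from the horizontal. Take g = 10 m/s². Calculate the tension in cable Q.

Weight W = 120 × 10 = 1200 N acts straight down.
Horizontal: T_P cos 23.4° = T_Q cos 52°  →  T_P = 0.6708 T_Q.
Vertical: T_P sin 23.4° + T_Q sin 52° = 1200.
Substituting the horizontal relation into the vertical equation gives 1.054 T_Q = 1200, so T_Q = 1138 N.

T_Q ≈ 1140 N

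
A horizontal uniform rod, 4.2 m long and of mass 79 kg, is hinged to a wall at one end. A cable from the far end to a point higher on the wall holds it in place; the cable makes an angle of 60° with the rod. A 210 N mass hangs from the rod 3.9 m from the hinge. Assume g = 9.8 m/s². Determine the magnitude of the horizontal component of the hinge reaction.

H_x ≈ 336 N

Take torques about the hinge: T sin 60° · 4.2 = 79×9.8×2.1 + 210×3.9 = 2444.8 N·m.
So T = 2444.8 / (0.8660 × 4.2) = 672.15 N.
ΣF_x = 0: H_x = T cos 60° = 336.08 N.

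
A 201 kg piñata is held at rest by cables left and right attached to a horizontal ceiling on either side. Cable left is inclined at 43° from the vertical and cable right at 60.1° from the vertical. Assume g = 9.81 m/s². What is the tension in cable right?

Angles from the horizontal: cable left is 90° − 43° = 47°, cable right is 90° − 60.1° = 29.9°.
Weight W = 201 × 9.81 = 1972 N acts straight down.
Horizontal: T_left cos 47° = T_right cos 29.9°  →  T_left = 1.271 T_right.
Vertical: T_left sin 47° + T_right sin 29.9° = 1972.
Substituting the horizontal relation into the vertical equation gives 1.428 T_right = 1972, so T_right = 1381 N.

T_right ≈ 1380 N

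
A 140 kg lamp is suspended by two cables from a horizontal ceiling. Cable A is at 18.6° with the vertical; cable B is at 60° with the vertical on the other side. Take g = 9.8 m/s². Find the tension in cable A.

Angles from the horizontal: cable A is 90° − 18.6° = 71.4°, cable B is 90° − 60° = 30°.
Weight W = 140 × 9.8 = 1372 N acts straight down.
Horizontal: T_A cos 71.4° = T_B cos 30°  →  T_B = 0.3683 T_A.
Vertical: T_A sin 71.4° + T_B sin 30° = 1372.
Substituting the horizontal relation into the vertical equation gives 1.132 T_A = 1372, so T_A = 1212 N.

T_A ≈ 1210 N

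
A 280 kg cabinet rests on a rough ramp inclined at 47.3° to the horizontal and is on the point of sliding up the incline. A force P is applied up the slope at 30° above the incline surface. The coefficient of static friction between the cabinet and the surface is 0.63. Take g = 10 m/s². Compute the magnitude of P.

On the verge of sliding up the incline, friction equals μN and acts down the slope.
Perpendicular: N + P sin 30° = W cos 47.3° = 1899 N.
Along incline: P cos 30° = W sin 47.3° + μN  with W sin 47.3° = 2058 N.
Solving the pair for P and N: P = 2755 N, N = 521.2 N (and f = μN = 328.4 N).

P ≈ 2760 N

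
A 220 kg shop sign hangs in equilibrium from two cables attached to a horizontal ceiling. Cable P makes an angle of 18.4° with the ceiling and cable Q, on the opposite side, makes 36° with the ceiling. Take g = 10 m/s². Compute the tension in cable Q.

T_Q ≈ 2570 N

Weight W = 220 × 10 = 2200 N acts straight down.
Horizontal: T_P cos 18.4° = T_Q cos 36°  →  T_P = 0.8526 T_Q.
Vertical: T_P sin 18.4° + T_Q sin 36° = 2200.
Substituting the horizontal relation into the vertical equation gives 0.8569 T_Q = 2200, so T_Q = 2567 N.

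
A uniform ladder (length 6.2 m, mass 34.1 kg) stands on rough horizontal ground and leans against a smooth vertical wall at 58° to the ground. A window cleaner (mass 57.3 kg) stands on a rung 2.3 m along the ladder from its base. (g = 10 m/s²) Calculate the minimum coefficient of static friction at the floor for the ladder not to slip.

ΣF_y = 0: N_floor = 34.1×10 + 57.3×10 = 914 N.
Torques about the foot: N_wall · 6.2 sin 58° = 34.1×10×3.1 cos 58° + 57.3×10×2.3 cos 58° → N_wall = 239.37 N.
ΣF_x = 0: f_floor = N_wall = 239.37 N.
μ_min = f_floor / N_floor = 239.37 / 914 = 0.2619.

μ_min ≈ 0.262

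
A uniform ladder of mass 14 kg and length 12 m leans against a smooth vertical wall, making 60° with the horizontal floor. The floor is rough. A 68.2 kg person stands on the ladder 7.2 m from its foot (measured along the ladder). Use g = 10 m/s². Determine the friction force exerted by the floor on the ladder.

Torques about the foot: N_wall · 12 sin 60° = 14×10×6 cos 60° + 68.2×10×7.2 cos 60° → N_wall = 276.67 N.
ΣF_x = 0: f_floor = N_wall = 276.67 N.

f ≈ 277 N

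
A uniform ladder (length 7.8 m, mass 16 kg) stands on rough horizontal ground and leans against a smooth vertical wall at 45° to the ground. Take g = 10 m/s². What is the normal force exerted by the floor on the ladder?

ΣF_y = 0: N_floor = 16×10 = 160 N.

N_floor ≈ 160 N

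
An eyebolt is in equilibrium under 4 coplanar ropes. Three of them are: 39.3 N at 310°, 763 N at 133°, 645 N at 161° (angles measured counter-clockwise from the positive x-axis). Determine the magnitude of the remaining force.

F ≈ 1330 N

Sum the known components: ΣF_x = -1105 N, ΣF_y = 737.9 N.
For equilibrium the remaining force must supply (−ΣF_x, −ΣF_y) = (1105, -737.9) N.
Magnitude = √((1105)² + (-737.9)²) = 1329 N; direction = atan2(-737.9, 1105) = 326.3°.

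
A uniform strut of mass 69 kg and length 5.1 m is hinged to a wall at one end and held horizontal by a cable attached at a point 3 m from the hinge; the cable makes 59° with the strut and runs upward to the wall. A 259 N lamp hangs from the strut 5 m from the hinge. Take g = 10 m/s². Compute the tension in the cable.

T ≈ 1190 N

Take torques about the hinge: T sin 59° · 3 = 69×10×2.55 + 259×5 = 3054.5 N·m.
So T = 3054.5 / (0.8572 × 3) = 1187.8 N.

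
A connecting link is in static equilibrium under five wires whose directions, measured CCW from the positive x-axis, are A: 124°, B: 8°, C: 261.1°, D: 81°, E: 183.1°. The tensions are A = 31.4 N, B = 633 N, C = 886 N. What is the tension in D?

T_D ≈ 803 N

Resolve: ΣF_x = 31.4 cos 124° + 633 cos 8° + 886 cos 261.1° + T_D cos 81° + T_E cos 183.1° = 0.
        ΣF_y = 31.4 sin 124° + 633 sin 8° + 886 sin 261.1° + T_D sin 81° + T_E sin 183.1° = 0.
The known terms sum to (472.2, -761.2) N, so 0.1564 T_D − 0.9985 T_E = -472.2 and 0.9877 T_D − 0.0541 T_E = 761.2.
Solving simultaneously: T_D = 803.5 N, T_E = 598.8 N.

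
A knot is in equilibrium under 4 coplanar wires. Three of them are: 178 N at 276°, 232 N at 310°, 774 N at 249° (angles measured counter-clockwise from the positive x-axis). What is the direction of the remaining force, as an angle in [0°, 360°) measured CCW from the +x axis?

θ ≈ 84.2°

Sum the known components: ΣF_x = -109.6 N, ΣF_y = -1077 N.
For equilibrium the remaining force must supply (−ΣF_x, −ΣF_y) = (109.6, 1077) N.
Magnitude = √((109.6)² + (1077)²) = 1083 N; direction = atan2(1077, 109.6) = 84.2°.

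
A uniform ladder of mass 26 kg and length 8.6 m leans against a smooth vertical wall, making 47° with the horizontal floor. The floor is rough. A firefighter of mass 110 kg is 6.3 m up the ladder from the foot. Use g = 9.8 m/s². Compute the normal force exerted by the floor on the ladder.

N_floor ≈ 1330 N

ΣF_y = 0: N_floor = 26×9.8 + 110×9.8 = 1332.8 N.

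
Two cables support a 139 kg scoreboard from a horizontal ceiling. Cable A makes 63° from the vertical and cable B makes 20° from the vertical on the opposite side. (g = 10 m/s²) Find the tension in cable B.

Angles from the horizontal: cable A is 90° − 63° = 27°, cable B is 90° − 20° = 70°.
Weight W = 139 × 10 = 1390 N acts straight down.
Horizontal: T_A cos 27° = T_B cos 70°  →  T_A = 0.3839 T_B.
Vertical: T_A sin 27° + T_B sin 70° = 1390.
Substituting the horizontal relation into the vertical equation gives 1.114 T_B = 1390, so T_B = 1248 N.

T_B ≈ 1250 N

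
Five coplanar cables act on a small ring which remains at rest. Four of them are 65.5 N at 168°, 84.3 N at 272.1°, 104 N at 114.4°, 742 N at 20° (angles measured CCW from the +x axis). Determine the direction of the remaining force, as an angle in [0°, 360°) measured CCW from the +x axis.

θ ≈ 205°

Sum the known components: ΣF_x = 593.3 N, ΣF_y = 277.9 N.
For equilibrium the remaining force must supply (−ΣF_x, −ΣF_y) = (-593.3, -277.9) N.
Magnitude = √((-593.3)² + (-277.9)²) = 655.2 N; direction = atan2(-277.9, -593.3) = 205.1°.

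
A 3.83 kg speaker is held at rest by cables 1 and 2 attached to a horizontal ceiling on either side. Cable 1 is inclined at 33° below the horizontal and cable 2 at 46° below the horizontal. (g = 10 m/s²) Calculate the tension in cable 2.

T_2 ≈ 32.7 N

Weight W = 3.83 × 10 = 38.3 N acts straight down.
Horizontal: T_1 cos 33° = T_2 cos 46°  →  T_1 = 0.8283 T_2.
Vertical: T_1 sin 33° + T_2 sin 46° = 38.3.
Substituting the horizontal relation into the vertical equation gives 1.17 T_2 = 38.3, so T_2 = 32.72 N.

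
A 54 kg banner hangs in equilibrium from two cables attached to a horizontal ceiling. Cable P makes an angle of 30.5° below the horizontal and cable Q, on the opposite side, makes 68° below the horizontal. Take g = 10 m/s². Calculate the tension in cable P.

T_P ≈ 205 N

Weight W = 54 × 10 = 540 N acts straight down.
Horizontal: T_P cos 30.5° = T_Q cos 68°  →  T_Q = 2.3 T_P.
Vertical: T_P sin 30.5° + T_Q sin 68° = 540.
Substituting the horizontal relation into the vertical equation gives 2.64 T_P = 540, so T_P = 204.5 N.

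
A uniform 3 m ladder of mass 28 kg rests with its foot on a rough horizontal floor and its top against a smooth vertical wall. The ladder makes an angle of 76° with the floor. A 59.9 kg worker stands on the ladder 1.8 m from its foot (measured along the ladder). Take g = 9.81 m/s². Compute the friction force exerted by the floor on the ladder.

f ≈ 122 N

Torques about the foot: N_wall · 3 sin 76° = 28×9.81×1.5 cos 76° + 59.9×9.81×1.8 cos 76° → N_wall = 122.15 N.
ΣF_x = 0: f_floor = N_wall = 122.15 N.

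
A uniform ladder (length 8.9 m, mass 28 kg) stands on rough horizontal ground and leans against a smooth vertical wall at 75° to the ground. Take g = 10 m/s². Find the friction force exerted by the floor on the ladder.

f ≈ 37.5 N

Torques about the foot: N_wall · 8.9 sin 75° = 28×10×4.45 cos 75° → N_wall = 37.513 N.
ΣF_x = 0: f_floor = N_wall = 37.513 N.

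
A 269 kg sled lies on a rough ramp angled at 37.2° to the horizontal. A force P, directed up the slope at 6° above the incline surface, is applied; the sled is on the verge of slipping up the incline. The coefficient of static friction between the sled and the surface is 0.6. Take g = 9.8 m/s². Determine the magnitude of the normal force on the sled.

On the verge of sliding up the incline, friction equals μN and acts down the slope.
Perpendicular: N + P sin 6° = W cos 37.2° = 2100 N.
Along incline: P cos 6° = W sin 37.2° + μN  with W sin 37.2° = 1594 N.
Solving the pair for P and N: P = 2699 N, N = 1818 N (and f = μN = 1091 N).

N ≈ 1820 N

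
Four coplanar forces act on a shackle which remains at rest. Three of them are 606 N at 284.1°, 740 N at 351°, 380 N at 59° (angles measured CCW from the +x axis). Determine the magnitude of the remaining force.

F ≈ 1140 N

Sum the known components: ΣF_x = 1074 N, ΣF_y = -377.8 N.
For equilibrium the remaining force must supply (−ΣF_x, −ΣF_y) = (-1074, 377.8) N.
Magnitude = √((-1074)² + (377.8)²) = 1139 N; direction = atan2(377.8, -1074) = 160.6°.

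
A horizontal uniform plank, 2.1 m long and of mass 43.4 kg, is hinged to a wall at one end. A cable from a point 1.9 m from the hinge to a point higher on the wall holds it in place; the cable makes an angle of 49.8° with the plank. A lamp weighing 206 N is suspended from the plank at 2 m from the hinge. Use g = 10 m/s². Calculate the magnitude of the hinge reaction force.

Take torques about the hinge: T sin 49.8° · 1.9 = 43.4×10×1.05 + 206×2 = 867.7 N·m.
So T = 867.7 / (0.7638 × 1.9) = 597.91 N.
ΣF_x = 0: H_x = T cos 49.8° = 385.93 N.
ΣF_y = 0: H_y = (43.4×10 + 206) − T sin 49.8° = 640 − 456.68 = 183.32 N.
|H| = √(H_x² + H_y²) = √((385.93)² + (183.32)²) = 427.25 N.

|H| ≈ 427 N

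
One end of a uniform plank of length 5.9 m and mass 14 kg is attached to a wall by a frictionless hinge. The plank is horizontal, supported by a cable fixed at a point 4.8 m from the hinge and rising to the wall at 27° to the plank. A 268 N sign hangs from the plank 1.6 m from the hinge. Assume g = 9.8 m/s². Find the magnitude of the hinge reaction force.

Take torques about the hinge: T sin 27° · 4.8 = 14×9.8×2.95 + 268×1.6 = 833.54 N·m.
So T = 833.54 / (0.4540 × 4.8) = 382.51 N.
ΣF_x = 0: H_x = T cos 27° = 340.82 N.
ΣF_y = 0: H_y = (14×9.8 + 268) − T sin 27° = 405.2 − 173.65 = 231.55 N.
|H| = √(H_x² + H_y²) = √((340.82)² + (231.55)²) = 412.03 N.

|H| ≈ 412 N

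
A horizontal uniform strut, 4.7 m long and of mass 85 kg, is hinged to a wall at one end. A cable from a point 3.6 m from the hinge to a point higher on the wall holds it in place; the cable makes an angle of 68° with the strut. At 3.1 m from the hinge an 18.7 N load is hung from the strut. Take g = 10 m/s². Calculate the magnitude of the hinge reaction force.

Take torques about the hinge: T sin 68° · 3.6 = 85×10×2.35 + 18.7×3.1 = 2055.5 N·m.
So T = 2055.5 / (0.9272 × 3.6) = 615.8 N.
ΣF_x = 0: H_x = T cos 68° = 230.68 N.
ΣF_y = 0: H_y = (85×10 + 18.7) − T sin 68° = 868.7 − 570.96 = 297.74 N.
|H| = √(H_x² + H_y²) = √((230.68)² + (297.74)²) = 376.65 N.

|H| ≈ 377 N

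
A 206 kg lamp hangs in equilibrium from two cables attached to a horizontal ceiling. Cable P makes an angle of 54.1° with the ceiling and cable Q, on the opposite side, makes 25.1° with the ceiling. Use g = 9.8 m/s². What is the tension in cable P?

T_P ≈ 1860 N

Weight W = 206 × 9.8 = 2019 N acts straight down.
Horizontal: T_P cos 54.1° = T_Q cos 25.1°  →  T_Q = 0.6475 T_P.
Vertical: T_P sin 54.1° + T_Q sin 25.1° = 2019.
Substituting the horizontal relation into the vertical equation gives 1.085 T_P = 2019, so T_P = 1861 N.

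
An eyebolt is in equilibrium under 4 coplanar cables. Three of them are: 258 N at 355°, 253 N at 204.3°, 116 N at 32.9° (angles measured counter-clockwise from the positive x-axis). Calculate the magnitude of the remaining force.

F ≈ 139 N

Sum the known components: ΣF_x = 123.8 N, ΣF_y = -63.59 N.
For equilibrium the remaining force must supply (−ΣF_x, −ΣF_y) = (-123.8, 63.59) N.
Magnitude = √((-123.8)² + (63.59)²) = 139.2 N; direction = atan2(63.59, -123.8) = 152.8°.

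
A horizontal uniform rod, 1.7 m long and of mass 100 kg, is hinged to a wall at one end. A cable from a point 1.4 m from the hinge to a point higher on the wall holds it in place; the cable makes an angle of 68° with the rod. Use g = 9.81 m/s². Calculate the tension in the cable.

Take torques about the hinge: T sin 68° · 1.4 = 100×9.81×0.85 = 833.85 N·m.
So T = 833.85 / (0.9272 × 1.4) = 642.38 N.

T ≈ 642 N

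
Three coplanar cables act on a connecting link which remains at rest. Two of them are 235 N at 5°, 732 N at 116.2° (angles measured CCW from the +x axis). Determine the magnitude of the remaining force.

Sum the known components: ΣF_x = -89.08 N, ΣF_y = 677.3 N.
For equilibrium the remaining force must supply (−ΣF_x, −ΣF_y) = (89.08, -677.3) N.
Magnitude = √((89.08)² + (-677.3)²) = 683.1 N; direction = atan2(-677.3, 89.08) = 277.5°.

F ≈ 683 N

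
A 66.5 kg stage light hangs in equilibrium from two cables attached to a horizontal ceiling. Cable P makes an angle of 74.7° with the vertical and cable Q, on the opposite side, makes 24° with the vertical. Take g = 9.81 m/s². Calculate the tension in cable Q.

Angles from the horizontal: cable P is 90° − 74.7° = 15.3°, cable Q is 90° − 24° = 66°.
Weight W = 66.5 × 9.81 = 652.4 N acts straight down.
Horizontal: T_P cos 15.3° = T_Q cos 66°  →  T_P = 0.4217 T_Q.
Vertical: T_P sin 15.3° + T_Q sin 66° = 652.4.
Substituting the horizontal relation into the vertical equation gives 1.025 T_Q = 652.4, so T_Q = 636.6 N.

T_Q ≈ 637 N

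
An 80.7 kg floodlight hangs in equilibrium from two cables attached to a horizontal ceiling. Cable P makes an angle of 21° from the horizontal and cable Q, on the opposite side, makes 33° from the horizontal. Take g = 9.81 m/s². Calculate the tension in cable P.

T_P ≈ 821 N

Weight W = 80.7 × 9.81 = 791.7 N acts straight down.
Horizontal: T_P cos 21° = T_Q cos 33°  →  T_Q = 1.113 T_P.
Vertical: T_P sin 21° + T_Q sin 33° = 791.7.
Substituting the horizontal relation into the vertical equation gives 0.9646 T_P = 791.7, so T_P = 820.7 N.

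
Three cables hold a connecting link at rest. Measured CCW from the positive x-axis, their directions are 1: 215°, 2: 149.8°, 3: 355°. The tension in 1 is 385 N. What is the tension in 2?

Resolve: ΣF_x = 385 cos 215° + T_2 cos 149.8° + T_3 cos 355° = 0.
        ΣF_y = 385 sin 215° + T_2 sin 149.8° + T_3 sin 355° = 0.
The known terms sum to (-315.4, -220.8) N, so -0.8643 T_2 + 0.9962 T_3 = 315.4 and 0.5030 T_2 − 0.0872 T_3 = 220.8.
Solving simultaneously: T_2 = 581.2 N, T_3 = 820.8 N.

T_2 ≈ 581 N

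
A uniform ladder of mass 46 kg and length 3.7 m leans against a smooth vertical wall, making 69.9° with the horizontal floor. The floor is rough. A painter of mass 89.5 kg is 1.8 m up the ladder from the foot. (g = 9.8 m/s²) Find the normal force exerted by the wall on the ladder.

N_wall ≈ 239 N

Torques about the foot: N_wall · 3.7 sin 69.9° = 46×9.8×1.85 cos 69.9° + 89.5×9.8×1.8 cos 69.9° → N_wall = 238.63 N.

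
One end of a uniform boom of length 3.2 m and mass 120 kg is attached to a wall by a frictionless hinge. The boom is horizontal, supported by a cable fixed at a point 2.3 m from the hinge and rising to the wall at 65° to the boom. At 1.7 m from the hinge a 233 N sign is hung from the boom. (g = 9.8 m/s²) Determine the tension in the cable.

Take torques about the hinge: T sin 65° · 2.3 = 120×9.8×1.6 + 233×1.7 = 2277.7 N·m.
So T = 2277.7 / (0.9063 × 2.3) = 1092.7 N.

T ≈ 1090 N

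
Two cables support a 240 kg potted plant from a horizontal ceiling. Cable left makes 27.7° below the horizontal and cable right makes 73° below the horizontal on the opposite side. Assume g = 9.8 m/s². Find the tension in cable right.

T_right ≈ 2120 N

Weight W = 240 × 9.8 = 2352 N acts straight down.
Horizontal: T_left cos 27.7° = T_right cos 73°  →  T_left = 0.3302 T_right.
Vertical: T_left sin 27.7° + T_right sin 73° = 2352.
Substituting the horizontal relation into the vertical equation gives 1.11 T_right = 2352, so T_right = 2119 N.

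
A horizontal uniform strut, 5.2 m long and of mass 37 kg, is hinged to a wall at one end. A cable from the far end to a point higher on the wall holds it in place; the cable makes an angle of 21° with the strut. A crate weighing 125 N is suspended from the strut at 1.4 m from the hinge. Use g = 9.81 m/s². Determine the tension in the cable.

T ≈ 600 N

Take torques about the hinge: T sin 21° · 5.2 = 37×9.81×2.6 + 125×1.4 = 1118.7 N·m.
So T = 1118.7 / (0.3584 × 5.2) = 600.33 N.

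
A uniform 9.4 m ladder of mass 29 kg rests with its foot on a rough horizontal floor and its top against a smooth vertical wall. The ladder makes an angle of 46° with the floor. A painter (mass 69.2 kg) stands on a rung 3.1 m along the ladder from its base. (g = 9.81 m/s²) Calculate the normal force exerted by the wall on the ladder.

Torques about the foot: N_wall · 9.4 sin 46° = 29×9.81×4.7 cos 46° + 69.2×9.81×3.1 cos 46° → N_wall = 353.56 N.

N_wall ≈ 354 N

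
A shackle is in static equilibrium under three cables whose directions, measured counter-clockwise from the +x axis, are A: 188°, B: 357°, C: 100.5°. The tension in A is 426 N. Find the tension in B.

T_B ≈ 438 N

Resolve: ΣF_x = 426 cos 188° + T_B cos 357° + T_C cos 100.5° = 0.
        ΣF_y = 426 sin 188° + T_B sin 357° + T_C sin 100.5° = 0.
The known terms sum to (-421.9, -59.29) N, so 0.9986 T_B − 0.1822 T_C = 421.9 and -0.0523 T_B + 0.9833 T_C = 59.29.
Solving simultaneously: T_B = 437.7 N, T_C = 83.59 N.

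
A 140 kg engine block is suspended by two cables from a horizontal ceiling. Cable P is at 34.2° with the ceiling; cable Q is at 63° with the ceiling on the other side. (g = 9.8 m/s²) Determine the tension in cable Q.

T_Q ≈ 1140 N

Weight W = 140 × 9.8 = 1372 N acts straight down.
Horizontal: T_P cos 34.2° = T_Q cos 63°  →  T_P = 0.5489 T_Q.
Vertical: T_P sin 34.2° + T_Q sin 63° = 1372.
Substituting the horizontal relation into the vertical equation gives 1.2 T_Q = 1372, so T_Q = 1144 N.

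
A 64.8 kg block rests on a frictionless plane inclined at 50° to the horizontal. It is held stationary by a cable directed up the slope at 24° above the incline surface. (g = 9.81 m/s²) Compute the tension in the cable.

Take axes along and perpendicular to the incline. Weight components: W sin 50° = 487 N down-slope, W cos 50° = 408.6 N into the surface.
Along incline: T cos 24° = W sin 50° → T = 533 N.
Perpendicular: N = W cos 50° − T sin 24° = 191.8 N.

T ≈ 533 N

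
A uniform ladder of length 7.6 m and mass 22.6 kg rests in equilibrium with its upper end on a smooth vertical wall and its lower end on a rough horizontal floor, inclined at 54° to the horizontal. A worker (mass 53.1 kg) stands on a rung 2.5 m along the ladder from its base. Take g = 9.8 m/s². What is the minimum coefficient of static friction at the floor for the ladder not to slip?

μ_min ≈ 0.276

ΣF_y = 0: N_floor = 22.6×9.8 + 53.1×9.8 = 741.86 N.
Torques about the foot: N_wall · 7.6 sin 54° = 22.6×9.8×3.8 cos 54° + 53.1×9.8×2.5 cos 54° → N_wall = 204.83 N.
ΣF_x = 0: f_floor = N_wall = 204.83 N.
μ_min = f_floor / N_floor = 204.83 / 741.86 = 0.2761.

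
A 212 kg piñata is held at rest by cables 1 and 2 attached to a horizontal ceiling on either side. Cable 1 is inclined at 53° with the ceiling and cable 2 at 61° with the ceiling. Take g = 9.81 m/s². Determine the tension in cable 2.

T_2 ≈ 1370 N

Weight W = 212 × 9.81 = 2080 N acts straight down.
Horizontal: T_1 cos 53° = T_2 cos 61°  →  T_1 = 0.8056 T_2.
Vertical: T_1 sin 53° + T_2 sin 61° = 2080.
Substituting the horizontal relation into the vertical equation gives 1.518 T_2 = 2080, so T_2 = 1370 N.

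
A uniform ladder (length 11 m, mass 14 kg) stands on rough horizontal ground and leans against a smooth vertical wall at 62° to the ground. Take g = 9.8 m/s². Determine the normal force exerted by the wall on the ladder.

N_wall ≈ 36.5 N

Torques about the foot: N_wall · 11 sin 62° = 14×9.8×5.5 cos 62° → N_wall = 36.475 N.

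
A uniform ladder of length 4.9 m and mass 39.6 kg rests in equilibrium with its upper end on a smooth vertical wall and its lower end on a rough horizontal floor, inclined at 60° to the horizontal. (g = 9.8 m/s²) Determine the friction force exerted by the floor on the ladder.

f ≈ 112 N

Torques about the foot: N_wall · 4.9 sin 60° = 39.6×9.8×2.45 cos 60° → N_wall = 112.03 N.
ΣF_x = 0: f_floor = N_wall = 112.03 N.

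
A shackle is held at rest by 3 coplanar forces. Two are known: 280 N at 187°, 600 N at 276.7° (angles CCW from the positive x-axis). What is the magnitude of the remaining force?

F ≈ 663 N

Sum the known components: ΣF_x = -207.9 N, ΣF_y = -630 N.
For equilibrium the remaining force must supply (−ΣF_x, −ΣF_y) = (207.9, 630) N.
Magnitude = √((207.9)² + (630)²) = 663.4 N; direction = atan2(630, 207.9) = 71.7°.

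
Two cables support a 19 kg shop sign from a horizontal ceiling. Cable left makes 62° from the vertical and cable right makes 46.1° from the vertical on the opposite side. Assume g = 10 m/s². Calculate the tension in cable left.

Angles from the horizontal: cable left is 90° − 62° = 28°, cable right is 90° − 46.1° = 43.9°.
Weight W = 19 × 10 = 190 N acts straight down.
Horizontal: T_left cos 28° = T_right cos 43.9°  →  T_right = 1.225 T_left.
Vertical: T_left sin 28° + T_right sin 43.9° = 190.
Substituting the horizontal relation into the vertical equation gives 1.319 T_left = 190, so T_left = 144 N.

T_left ≈ 144 N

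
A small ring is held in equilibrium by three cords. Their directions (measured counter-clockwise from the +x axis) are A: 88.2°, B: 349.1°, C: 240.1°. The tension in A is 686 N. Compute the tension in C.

Resolve: ΣF_x = 686 cos 88.2° + T_B cos 349.1° + T_C cos 240.1° = 0.
        ΣF_y = 686 sin 88.2° + T_B sin 349.1° + T_C sin 240.1° = 0.
The known terms sum to (21.55, 685.7) N, so 0.9820 T_B − 0.4985 T_C = -21.55 and -0.1891 T_B − 0.8669 T_C = -685.7.
Solving simultaneously: T_B = 341.7 N, T_C = 716.4 N.

T_C ≈ 716 N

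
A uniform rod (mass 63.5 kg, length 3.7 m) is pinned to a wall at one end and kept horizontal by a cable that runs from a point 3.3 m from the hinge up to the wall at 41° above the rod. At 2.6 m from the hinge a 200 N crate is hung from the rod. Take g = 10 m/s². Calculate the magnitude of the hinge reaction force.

Take torques about the hinge: T sin 41° · 3.3 = 63.5×10×1.85 + 200×2.6 = 1694.8 N·m.
So T = 1694.8 / (0.6561 × 3.3) = 782.8 N.
ΣF_x = 0: H_x = T cos 41° = 590.78 N.
ΣF_y = 0: H_y = (63.5×10 + 200) − T sin 41° = 835 − 513.56 = 321.44 N.
|H| = √(H_x² + H_y²) = √((590.78)² + (321.44)²) = 672.57 N.

|H| ≈ 673 N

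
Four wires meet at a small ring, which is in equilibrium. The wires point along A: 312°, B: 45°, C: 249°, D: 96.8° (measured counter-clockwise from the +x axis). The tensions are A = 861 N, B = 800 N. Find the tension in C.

Resolve: ΣF_x = 861 cos 312° + 800 cos 45° + T_C cos 249° + T_D cos 96.8° = 0.
        ΣF_y = 861 sin 312° + 800 sin 45° + T_C sin 249° + T_D sin 96.8° = 0.
The known terms sum to (1142, -74.16) N, so -0.3584 T_C − 0.1184 T_D = -1142 and -0.9336 T_C + 0.9930 T_D = 74.16.
Solving simultaneously: T_C = 2412 N, T_D = 2343 N.

T_C ≈ 2410 N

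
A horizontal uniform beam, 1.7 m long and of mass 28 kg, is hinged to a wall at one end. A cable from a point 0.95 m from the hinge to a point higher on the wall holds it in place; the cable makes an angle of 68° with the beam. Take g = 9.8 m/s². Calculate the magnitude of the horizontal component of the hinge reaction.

Take torques about the hinge: T sin 68° · 0.95 = 28×9.8×0.85 = 233.24 N·m.
So T = 233.24 / (0.9272 × 0.95) = 264.8 N.
ΣF_x = 0: H_x = T cos 68° = 99.195 N.

H_x ≈ 99.2 N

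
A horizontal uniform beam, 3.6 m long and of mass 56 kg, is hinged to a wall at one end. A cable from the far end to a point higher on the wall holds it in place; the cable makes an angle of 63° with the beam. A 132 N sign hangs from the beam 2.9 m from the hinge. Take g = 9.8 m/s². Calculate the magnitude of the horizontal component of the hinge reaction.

H_x ≈ 194 N

Take torques about the hinge: T sin 63° · 3.6 = 56×9.8×1.8 + 132×2.9 = 1370.6 N·m.
So T = 1370.6 / (0.8910 × 3.6) = 427.31 N.
ΣF_x = 0: H_x = T cos 63° = 193.99 N.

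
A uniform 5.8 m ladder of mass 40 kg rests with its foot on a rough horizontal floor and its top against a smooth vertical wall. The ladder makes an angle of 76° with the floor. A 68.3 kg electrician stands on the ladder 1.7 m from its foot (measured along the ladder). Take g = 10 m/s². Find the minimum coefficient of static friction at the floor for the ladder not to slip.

μ_min ≈ 0.0921

ΣF_y = 0: N_floor = 40×10 + 68.3×10 = 1083 N.
Torques about the foot: N_wall · 5.8 sin 76° = 40×10×2.9 cos 76° + 68.3×10×1.7 cos 76° → N_wall = 99.778 N.
ΣF_x = 0: f_floor = N_wall = 99.778 N.
μ_min = f_floor / N_floor = 99.778 / 1083 = 0.09213.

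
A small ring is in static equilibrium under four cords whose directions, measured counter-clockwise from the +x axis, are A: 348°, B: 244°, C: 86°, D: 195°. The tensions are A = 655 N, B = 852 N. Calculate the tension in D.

Resolve: ΣF_x = 655 cos 348° + 852 cos 244° + T_C cos 86° + T_D cos 195° = 0.
        ΣF_y = 655 sin 348° + 852 sin 244° + T_C sin 86° + T_D sin 195° = 0.
The known terms sum to (267.2, -902) N, so 0.0698 T_C − 0.9659 T_D = -267.2 and 0.9976 T_C − 0.2588 T_D = 902.
Solving simultaneously: T_C = 994.6 N, T_D = 348.4 N.

T_D ≈ 348 N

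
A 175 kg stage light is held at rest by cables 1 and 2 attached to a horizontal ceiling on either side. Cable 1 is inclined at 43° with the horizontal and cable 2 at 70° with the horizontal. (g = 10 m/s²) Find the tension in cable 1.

Weight W = 175 × 10 = 1750 N acts straight down.
Horizontal: T_1 cos 43° = T_2 cos 70°  →  T_2 = 2.138 T_1.
Vertical: T_1 sin 43° + T_2 sin 70° = 1750.
Substituting the horizontal relation into the vertical equation gives 2.691 T_1 = 1750, so T_1 = 650.2 N.

T_1 ≈ 650 N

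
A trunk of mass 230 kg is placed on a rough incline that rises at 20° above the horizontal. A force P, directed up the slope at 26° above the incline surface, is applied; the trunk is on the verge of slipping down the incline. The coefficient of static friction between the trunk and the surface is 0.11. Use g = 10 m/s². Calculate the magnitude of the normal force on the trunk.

On the verge of sliding down the incline, friction equals μN and acts up the slope.
Perpendicular: N + P sin 26° = W cos 20° = 2161 N.
Along incline: P cos 26° + μN = W sin 20° with W sin 20° = 786.6 N.
Solving the pair for P and N: P = 645.3 N, N = 1878 N (and f = μN = 206.6 N).

N ≈ 1880 N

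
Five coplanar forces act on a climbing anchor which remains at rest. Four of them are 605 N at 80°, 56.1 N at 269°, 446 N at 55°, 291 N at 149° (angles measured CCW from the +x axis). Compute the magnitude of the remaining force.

F ≈ 1060 N

Sum the known components: ΣF_x = 110.5 N, ΣF_y = 1055 N.
For equilibrium the remaining force must supply (−ΣF_x, −ΣF_y) = (-110.5, -1055) N.
Magnitude = √((-110.5)² + (-1055)²) = 1061 N; direction = atan2(-1055, -110.5) = 264.0°.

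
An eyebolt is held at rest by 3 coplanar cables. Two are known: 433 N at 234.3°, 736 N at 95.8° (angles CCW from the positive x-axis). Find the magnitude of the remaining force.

Sum the known components: ΣF_x = -327.1 N, ΣF_y = 380.6 N.
For equilibrium the remaining force must supply (−ΣF_x, −ΣF_y) = (327.1, -380.6) N.
Magnitude = √((327.1)² + (-380.6)²) = 501.8 N; direction = atan2(-380.6, 327.1) = 310.7°.

F ≈ 502 N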